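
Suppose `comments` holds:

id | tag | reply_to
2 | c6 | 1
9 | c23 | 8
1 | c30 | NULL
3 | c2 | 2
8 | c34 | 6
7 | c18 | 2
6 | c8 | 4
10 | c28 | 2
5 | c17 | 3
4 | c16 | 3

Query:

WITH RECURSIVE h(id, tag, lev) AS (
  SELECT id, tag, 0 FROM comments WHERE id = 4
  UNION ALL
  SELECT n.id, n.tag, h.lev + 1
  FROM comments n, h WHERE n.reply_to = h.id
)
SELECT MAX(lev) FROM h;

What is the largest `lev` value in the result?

Base: id=4 (c16) at lev 0.
Iteration 1: rows with reply_to in {4} -> c8 (id 6, lev 1).
Iteration 2: rows with reply_to in {6} -> c34 (id 8, lev 2).
Iteration 3: rows with reply_to in {8} -> c23 (id 9, lev 3).
Iteration 4: no rows with reply_to in {9}; recursion stops.
lev values: 0, 1, 2, 3; the maximum is 3.

3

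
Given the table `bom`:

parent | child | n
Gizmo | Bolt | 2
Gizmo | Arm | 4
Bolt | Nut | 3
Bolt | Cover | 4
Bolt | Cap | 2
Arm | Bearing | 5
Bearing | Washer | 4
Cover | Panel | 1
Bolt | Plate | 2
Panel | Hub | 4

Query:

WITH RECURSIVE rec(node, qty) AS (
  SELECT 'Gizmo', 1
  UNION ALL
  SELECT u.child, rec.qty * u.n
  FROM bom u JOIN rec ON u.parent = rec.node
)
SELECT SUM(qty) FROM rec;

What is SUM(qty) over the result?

169

Base: (Gizmo, qty=1).
Iteration 1: components of {Gizmo} -> Arm = 1*4 = 4, Bolt = 1*2 = 2.
Iteration 2: components of {Arm,Bolt} -> Bearing = 4*5 = 20, Cap = 2*2 = 4, Cover = 2*4 = 8, Nut = 2*3 = 6, Plate = 2*2 = 4.
Iteration 3: components of {Bearing,Cap,Cover,Nut,Plate} -> Panel = 8*1 = 8, Washer = 20*4 = 80.
Iteration 4: components of {Panel,Washer} -> Hub = 8*4 = 32.
Iteration 5: no further components; recursion stops.
SUM(qty) = 1 + 2 + 4 + 6 + 8 + 4 + 4 + 20 + 8 + 80 + 32 = 169.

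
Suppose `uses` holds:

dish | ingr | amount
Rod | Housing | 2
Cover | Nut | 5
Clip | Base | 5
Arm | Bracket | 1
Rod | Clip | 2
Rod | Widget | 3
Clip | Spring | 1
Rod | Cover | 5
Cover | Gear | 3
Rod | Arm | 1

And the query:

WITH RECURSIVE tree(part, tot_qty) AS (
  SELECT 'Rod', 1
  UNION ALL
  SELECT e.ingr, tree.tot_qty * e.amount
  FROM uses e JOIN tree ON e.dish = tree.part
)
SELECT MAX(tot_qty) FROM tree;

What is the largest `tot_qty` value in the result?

25

Base: (Rod, tot_qty=1).
Iteration 1: components of {Rod} -> Arm = 1*1 = 1, Clip = 1*2 = 2, Cover = 1*5 = 5, Housing = 1*2 = 2, Widget = 1*3 = 3.
Iteration 2: components of {Arm,Clip,Cover,Housing,Widget} -> Base = 2*5 = 10, Bracket = 1*1 = 1, Gear = 5*3 = 15, Nut = 5*5 = 25, Spring = 2*1 = 2.
Iteration 3: no further components; recursion stops.
tot_qty values: 1, 5, 1, 2, 2, 3, 25, 15, 1, 10, 2; the maximum is 25.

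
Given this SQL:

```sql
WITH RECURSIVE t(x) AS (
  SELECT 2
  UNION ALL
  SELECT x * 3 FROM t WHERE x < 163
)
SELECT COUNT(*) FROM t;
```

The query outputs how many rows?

6

Base: x=2.
Iteration 1: 2 < 163 holds -> x = 2 * 3 = 6.
Iteration 2: 6 < 163 holds -> x = 6 * 3 = 18.
Iteration 3: 18 < 163 holds -> x = 18 * 3 = 54.
Iteration 4: 54 < 163 holds -> x = 54 * 3 = 162.
Iteration 5: 162 < 163 holds -> x = 162 * 3 = 486.
Iteration 6: 486 < 163 fails; recursion stops.
Total rows emitted: 6.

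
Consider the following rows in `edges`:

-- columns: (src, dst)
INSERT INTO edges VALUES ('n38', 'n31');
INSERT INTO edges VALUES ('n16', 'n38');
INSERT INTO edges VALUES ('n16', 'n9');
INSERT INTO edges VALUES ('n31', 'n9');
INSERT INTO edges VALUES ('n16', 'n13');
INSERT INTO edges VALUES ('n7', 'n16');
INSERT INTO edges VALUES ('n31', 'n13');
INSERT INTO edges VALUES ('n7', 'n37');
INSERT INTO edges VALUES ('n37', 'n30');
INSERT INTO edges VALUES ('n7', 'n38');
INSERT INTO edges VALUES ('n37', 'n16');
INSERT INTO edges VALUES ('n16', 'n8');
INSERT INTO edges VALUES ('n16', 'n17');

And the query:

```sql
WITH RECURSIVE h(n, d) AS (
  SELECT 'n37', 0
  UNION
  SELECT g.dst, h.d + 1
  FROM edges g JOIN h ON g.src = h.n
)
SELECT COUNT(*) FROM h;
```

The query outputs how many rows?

Base: (n37, d=0).
Iteration 1: edges from {n37} -> (n16, d=1), (n30, d=1).
Iteration 2: edges from {n16,n30} -> (n13, d=2), (n17, d=2), (n38, d=2), (n8, d=2), (n9, d=2).
Iteration 3: edges from {n13,n17,n38,n8,n9} -> (n31, d=3).
Iteration 4: edges from {n31} -> (n13, d=4), (n9, d=4).
Iteration 5: no outgoing edges from {n13,n9}; recursion stops.
Total rows emitted: 11.

11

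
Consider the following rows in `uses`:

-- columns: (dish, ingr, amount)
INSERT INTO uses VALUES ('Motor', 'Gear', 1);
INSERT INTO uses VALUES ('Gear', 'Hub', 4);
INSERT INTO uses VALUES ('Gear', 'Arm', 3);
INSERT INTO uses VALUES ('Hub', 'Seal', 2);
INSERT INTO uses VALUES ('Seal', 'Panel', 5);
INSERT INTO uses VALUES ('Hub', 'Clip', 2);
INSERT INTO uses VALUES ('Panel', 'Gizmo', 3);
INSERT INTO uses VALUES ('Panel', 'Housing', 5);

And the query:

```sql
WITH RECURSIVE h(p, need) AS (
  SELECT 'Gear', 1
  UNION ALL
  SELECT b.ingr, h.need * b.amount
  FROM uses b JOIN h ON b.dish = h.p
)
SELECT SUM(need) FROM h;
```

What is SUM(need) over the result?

Base: (Gear, need=1).
Iteration 1: components of {Gear} -> Arm = 1*3 = 3, Hub = 1*4 = 4.
Iteration 2: components of {Arm,Hub} -> Clip = 4*2 = 8, Seal = 4*2 = 8.
Iteration 3: components of {Clip,Seal} -> Panel = 8*5 = 40.
Iteration 4: components of {Panel} -> Gizmo = 40*3 = 120, Housing = 40*5 = 200.
Iteration 5: no further components; recursion stops.
SUM(need) = 1 + 4 + 3 + 8 + 8 + 40 + 120 + 200 = 384.

384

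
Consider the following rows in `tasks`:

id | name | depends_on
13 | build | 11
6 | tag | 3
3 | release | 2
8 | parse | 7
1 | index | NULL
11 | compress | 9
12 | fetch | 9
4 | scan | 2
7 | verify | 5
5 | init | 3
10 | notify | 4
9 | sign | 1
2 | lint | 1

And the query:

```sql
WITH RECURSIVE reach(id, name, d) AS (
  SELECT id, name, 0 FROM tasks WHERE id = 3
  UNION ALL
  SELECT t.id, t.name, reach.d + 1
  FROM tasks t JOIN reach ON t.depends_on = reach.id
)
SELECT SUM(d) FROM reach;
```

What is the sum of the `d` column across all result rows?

7

Base: id=3 (release) at d 0.
Iteration 1: rows with depends_on in {3} -> init (id 5, d 1), tag (id 6, d 1).
Iteration 2: rows with depends_on in {5,6} -> verify (id 7, d 2).
Iteration 3: rows with depends_on in {7} -> parse (id 8, d 3).
Iteration 4: no rows with depends_on in {8}; recursion stops.
SUM(d) = 0 + 1 + 1 + 2 + 3 = 7.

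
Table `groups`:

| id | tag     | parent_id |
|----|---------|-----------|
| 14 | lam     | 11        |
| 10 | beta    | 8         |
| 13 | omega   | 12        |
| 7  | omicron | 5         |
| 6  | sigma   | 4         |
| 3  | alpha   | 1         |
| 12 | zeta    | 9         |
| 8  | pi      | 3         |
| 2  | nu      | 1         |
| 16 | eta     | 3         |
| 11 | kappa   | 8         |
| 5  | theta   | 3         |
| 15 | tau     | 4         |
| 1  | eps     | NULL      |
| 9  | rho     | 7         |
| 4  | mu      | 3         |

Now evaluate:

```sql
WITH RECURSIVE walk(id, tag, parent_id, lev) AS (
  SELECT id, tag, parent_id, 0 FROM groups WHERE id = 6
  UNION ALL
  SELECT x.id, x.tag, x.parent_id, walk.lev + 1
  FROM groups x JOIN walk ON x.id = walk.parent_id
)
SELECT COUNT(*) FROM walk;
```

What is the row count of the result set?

Base: id=6 (sigma), parent_id=4, lev 0.
Iteration 1: join on id=4 -> mu (id 4, parent_id=3, lev 1).
Iteration 2: join on id=3 -> alpha (id 3, parent_id=1, lev 2).
Iteration 3: join on id=1 -> eps (id 1, parent_id=NULL, lev 3).
Iteration 4: parent_id is NULL; no match; recursion stops.
Total rows emitted: 4.

4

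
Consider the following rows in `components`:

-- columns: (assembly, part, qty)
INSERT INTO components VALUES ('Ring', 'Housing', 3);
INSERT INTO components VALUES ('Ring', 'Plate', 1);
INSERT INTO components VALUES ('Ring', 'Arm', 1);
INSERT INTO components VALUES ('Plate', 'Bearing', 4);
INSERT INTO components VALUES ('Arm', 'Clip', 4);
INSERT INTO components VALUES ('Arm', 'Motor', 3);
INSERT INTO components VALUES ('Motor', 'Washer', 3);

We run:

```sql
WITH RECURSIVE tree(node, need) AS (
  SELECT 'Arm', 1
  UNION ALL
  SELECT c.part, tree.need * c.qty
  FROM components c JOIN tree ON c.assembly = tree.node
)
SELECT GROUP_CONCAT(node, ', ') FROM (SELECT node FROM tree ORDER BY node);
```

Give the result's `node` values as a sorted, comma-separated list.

Arm, Clip, Motor, Washer

Base: (Arm, need=1).
Iteration 1: components of {Arm} -> Clip = 1*4 = 4, Motor = 1*3 = 3.
Iteration 2: components of {Clip,Motor} -> Washer = 3*3 = 9.
Iteration 3: no further components; recursion stops.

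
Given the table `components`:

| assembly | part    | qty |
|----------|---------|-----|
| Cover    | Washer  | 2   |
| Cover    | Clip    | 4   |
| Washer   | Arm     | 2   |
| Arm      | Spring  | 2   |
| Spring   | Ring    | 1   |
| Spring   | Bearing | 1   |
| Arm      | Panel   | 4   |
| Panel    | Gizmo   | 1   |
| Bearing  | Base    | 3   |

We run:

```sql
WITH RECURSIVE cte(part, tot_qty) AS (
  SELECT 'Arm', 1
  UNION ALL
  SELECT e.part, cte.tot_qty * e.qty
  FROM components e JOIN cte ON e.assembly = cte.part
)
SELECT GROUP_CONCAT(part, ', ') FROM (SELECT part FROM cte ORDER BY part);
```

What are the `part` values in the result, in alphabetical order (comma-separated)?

Arm, Base, Bearing, Gizmo, Panel, Ring, Spring

Base: (Arm, tot_qty=1).
Iteration 1: components of {Arm} -> Panel = 1*4 = 4, Spring = 1*2 = 2.
Iteration 2: components of {Panel,Spring} -> Bearing = 2*1 = 2, Gizmo = 4*1 = 4, Ring = 2*1 = 2.
Iteration 3: components of {Bearing,Gizmo,Ring} -> Base = 2*3 = 6.
Iteration 4: no further components; recursion stops.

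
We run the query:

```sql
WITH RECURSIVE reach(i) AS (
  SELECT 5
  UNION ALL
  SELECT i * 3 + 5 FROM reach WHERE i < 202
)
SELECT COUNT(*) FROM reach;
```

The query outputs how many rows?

Base: i=5.
Iteration 1: 5 < 202 holds -> i = 5 * 3 + 5 = 20.
Iteration 2: 20 < 202 holds -> i = 20 * 3 + 5 = 65.
Iteration 3: 65 < 202 holds -> i = 65 * 3 + 5 = 200.
Iteration 4: 200 < 202 holds -> i = 200 * 3 + 5 = 605.
Iteration 5: 605 < 202 fails; recursion stops.
Total rows emitted: 5.

5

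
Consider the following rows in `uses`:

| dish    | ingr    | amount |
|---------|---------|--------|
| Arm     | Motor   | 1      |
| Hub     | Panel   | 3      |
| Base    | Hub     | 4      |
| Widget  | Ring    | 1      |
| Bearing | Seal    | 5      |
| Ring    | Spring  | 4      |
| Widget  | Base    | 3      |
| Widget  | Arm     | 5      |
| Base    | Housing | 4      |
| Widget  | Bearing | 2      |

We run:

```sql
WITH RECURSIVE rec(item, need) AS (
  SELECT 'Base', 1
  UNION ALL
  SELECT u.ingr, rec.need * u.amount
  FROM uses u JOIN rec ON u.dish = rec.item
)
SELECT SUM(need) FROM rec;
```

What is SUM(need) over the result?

21

Base: (Base, need=1).
Iteration 1: components of {Base} -> Housing = 1*4 = 4, Hub = 1*4 = 4.
Iteration 2: components of {Housing,Hub} -> Panel = 4*3 = 12.
Iteration 3: no further components; recursion stops.
SUM(need) = 1 + 4 + 4 + 12 = 21.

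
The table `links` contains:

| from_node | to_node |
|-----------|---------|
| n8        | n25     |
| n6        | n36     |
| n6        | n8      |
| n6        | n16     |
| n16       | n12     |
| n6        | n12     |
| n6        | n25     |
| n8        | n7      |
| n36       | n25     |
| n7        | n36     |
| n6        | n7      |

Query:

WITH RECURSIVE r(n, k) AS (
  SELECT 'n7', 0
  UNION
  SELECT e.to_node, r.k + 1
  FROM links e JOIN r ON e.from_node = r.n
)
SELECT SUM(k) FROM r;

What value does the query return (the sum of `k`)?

Base: (n7, k=0).
Iteration 1: edges from {n7} -> (n36, k=1).
Iteration 2: edges from {n36} -> (n25, k=2).
Iteration 3: no outgoing edges from {n25}; recursion stops.
SUM(k) = 0 + 1 + 2 = 3.

3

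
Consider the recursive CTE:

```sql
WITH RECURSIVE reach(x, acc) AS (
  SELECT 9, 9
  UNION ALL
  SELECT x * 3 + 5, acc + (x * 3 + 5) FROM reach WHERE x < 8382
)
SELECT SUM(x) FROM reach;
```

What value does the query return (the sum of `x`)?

37700

Base: x=9, acc=9.
Iteration 1: 9 < 8382 holds -> x = 9 * 3 + 5 = 32, acc = 9 + 32 = 41.
Iteration 2: 32 < 8382 holds -> x = 32 * 3 + 5 = 101, acc = 41 + 101 = 142.
Iteration 3: 101 < 8382 holds -> x = 101 * 3 + 5 = 308, acc = 142 + 308 = 450.
Iteration 4: 308 < 8382 holds -> x = 308 * 3 + 5 = 929, acc = 450 + 929 = 1379.
Iteration 5: 929 < 8382 holds -> x = 929 * 3 + 5 = 2792, acc = 1379 + 2792 = 4171.
Iteration 6: 2792 < 8382 holds -> x = 2792 * 3 + 5 = 8381, acc = 4171 + 8381 = 12552.
Iteration 7: 8381 < 8382 holds -> x = 8381 * 3 + 5 = 25148, acc = 12552 + 25148 = 37700.
Iteration 8: 25148 < 8382 fails; recursion stops.
SUM(x) = 9 + 32 + 101 + 308 + 929 + 2792 + 8381 + 25148 = 37700.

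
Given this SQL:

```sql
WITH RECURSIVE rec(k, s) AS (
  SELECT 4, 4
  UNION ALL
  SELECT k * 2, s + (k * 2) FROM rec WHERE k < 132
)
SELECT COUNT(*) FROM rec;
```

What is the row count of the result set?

Base: k=4, s=4.
Iteration 1: 4 < 132 holds -> k = 4 * 2 = 8, s = 4 + 8 = 12.
Iteration 2: 8 < 132 holds -> k = 8 * 2 = 16, s = 12 + 16 = 28.
Iteration 3: 16 < 132 holds -> k = 16 * 2 = 32, s = 28 + 32 = 60.
Iteration 4: 32 < 132 holds -> k = 32 * 2 = 64, s = 60 + 64 = 124.
Iteration 5: 64 < 132 holds -> k = 64 * 2 = 128, s = 124 + 128 = 252.
Iteration 6: 128 < 132 holds -> k = 128 * 2 = 256, s = 252 + 256 = 508.
Iteration 7: 256 < 132 fails; recursion stops.
Total rows emitted: 7.

7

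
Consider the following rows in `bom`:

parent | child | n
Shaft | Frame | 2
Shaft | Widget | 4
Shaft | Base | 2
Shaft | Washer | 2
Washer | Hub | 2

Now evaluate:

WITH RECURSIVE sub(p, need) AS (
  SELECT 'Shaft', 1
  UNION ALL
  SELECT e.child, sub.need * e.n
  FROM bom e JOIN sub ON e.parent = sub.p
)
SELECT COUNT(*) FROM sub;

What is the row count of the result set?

Base: (Shaft, need=1).
Iteration 1: components of {Shaft} -> Base = 1*2 = 2, Frame = 1*2 = 2, Washer = 1*2 = 2, Widget = 1*4 = 4.
Iteration 2: components of {Base,Frame,Washer,Widget} -> Hub = 2*2 = 4.
Iteration 3: no further components; recursion stops.
Total rows emitted: 6.

6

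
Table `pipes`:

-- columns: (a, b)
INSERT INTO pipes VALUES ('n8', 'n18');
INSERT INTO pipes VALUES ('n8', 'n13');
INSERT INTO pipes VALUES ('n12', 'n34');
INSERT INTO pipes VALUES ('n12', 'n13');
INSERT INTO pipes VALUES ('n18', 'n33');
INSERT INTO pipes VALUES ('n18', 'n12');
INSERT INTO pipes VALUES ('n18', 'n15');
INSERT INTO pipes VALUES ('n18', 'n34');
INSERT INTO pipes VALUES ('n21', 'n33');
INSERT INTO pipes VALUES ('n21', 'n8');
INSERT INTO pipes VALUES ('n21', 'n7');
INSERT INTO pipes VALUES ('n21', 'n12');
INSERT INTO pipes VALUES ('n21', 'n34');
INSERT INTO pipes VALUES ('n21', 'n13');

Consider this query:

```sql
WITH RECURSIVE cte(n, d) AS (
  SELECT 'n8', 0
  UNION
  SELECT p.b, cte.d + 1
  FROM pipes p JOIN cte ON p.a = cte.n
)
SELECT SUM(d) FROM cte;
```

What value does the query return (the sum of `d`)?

Base: (n8, d=0).
Iteration 1: edges from {n8} -> (n13, d=1), (n18, d=1).
Iteration 2: edges from {n13,n18} -> (n12, d=2), (n15, d=2), (n33, d=2), (n34, d=2).
Iteration 3: edges from {n12,n15,n33,n34} -> (n13, d=3), (n34, d=3).
Iteration 4: no outgoing edges from {n13,n34}; recursion stops.
SUM(d) = 0 + 1 + 1 + 2 + 2 + 2 + 2 + 3 + 3 = 16.

16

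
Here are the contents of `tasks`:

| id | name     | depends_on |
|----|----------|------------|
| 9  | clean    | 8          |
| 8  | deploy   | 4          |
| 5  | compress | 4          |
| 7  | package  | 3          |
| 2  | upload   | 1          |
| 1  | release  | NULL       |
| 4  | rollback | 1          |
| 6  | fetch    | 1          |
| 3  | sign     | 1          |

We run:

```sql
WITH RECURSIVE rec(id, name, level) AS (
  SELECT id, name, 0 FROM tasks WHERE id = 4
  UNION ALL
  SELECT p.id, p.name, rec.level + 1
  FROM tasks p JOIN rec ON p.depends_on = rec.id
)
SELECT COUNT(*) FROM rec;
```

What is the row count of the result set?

4

Base: id=4 (rollback) at level 0.
Iteration 1: rows with depends_on in {4} -> compress (id 5, level 1), deploy (id 8, level 1).
Iteration 2: rows with depends_on in {5,8} -> clean (id 9, level 2).
Iteration 3: no rows with depends_on in {9}; recursion stops.
Total rows emitted: 4.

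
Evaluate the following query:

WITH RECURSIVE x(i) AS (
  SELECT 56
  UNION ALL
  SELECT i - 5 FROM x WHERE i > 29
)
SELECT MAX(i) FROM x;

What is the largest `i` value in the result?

56

Base: i=56.
Iteration 1: 56 > 29 holds -> i = 56 - 5 = 51.
Iteration 2: 51 > 29 holds -> i = 51 - 5 = 46.
Iteration 3: 46 > 29 holds -> i = 46 - 5 = 41.
Iteration 4: 41 > 29 holds -> i = 41 - 5 = 36.
Iteration 5: 36 > 29 holds -> i = 36 - 5 = 31.
Iteration 6: 31 > 29 holds -> i = 31 - 5 = 26.
Iteration 7: 26 > 29 fails; recursion stops.
i values: 56, 51, 46, 41, 36, 31, 26; the maximum is 56.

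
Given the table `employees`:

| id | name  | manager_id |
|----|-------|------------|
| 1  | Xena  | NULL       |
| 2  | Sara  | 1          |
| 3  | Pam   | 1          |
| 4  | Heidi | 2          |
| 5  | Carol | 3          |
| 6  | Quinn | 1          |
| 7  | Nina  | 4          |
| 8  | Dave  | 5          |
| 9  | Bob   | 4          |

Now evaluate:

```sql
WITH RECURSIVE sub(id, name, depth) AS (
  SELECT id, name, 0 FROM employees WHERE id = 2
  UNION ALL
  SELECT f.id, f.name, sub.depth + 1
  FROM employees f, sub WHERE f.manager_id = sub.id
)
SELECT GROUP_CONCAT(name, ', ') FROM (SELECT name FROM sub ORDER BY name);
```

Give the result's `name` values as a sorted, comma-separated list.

Base: id=2 (Sara) at depth 0.
Iteration 1: rows with manager_id in {2} -> Heidi (id 4, depth 1).
Iteration 2: rows with manager_id in {4} -> Nina (id 7, depth 2), Bob (id 9, depth 2).
Iteration 3: no rows with manager_id in {7,9}; recursion stops.

Bob, Heidi, Nina, Sara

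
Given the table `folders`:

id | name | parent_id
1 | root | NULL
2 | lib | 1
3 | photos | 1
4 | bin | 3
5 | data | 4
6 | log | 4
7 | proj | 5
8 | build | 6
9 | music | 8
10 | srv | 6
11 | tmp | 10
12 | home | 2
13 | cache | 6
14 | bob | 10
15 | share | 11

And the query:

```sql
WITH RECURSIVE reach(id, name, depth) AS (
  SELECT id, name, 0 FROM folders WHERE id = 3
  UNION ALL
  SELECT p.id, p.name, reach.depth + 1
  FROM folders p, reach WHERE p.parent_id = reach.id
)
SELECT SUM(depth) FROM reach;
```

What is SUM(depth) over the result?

Base: id=3 (photos) at depth 0.
Iteration 1: rows with parent_id in {3} -> bin (id 4, depth 1).
Iteration 2: rows with parent_id in {4} -> data (id 5, depth 2), log (id 6, depth 2).
Iteration 3: rows with parent_id in {5,6} -> proj (id 7, depth 3), build (id 8, depth 3), srv (id 10, depth 3), cache (id 13, depth 3).
Iteration 4: rows with parent_id in {7,8,10,13} -> music (id 9, depth 4), tmp (id 11, depth 4), bob (id 14, depth 4).
Iteration 5: rows with parent_id in {9,11,14} -> share (id 15, depth 5).
Iteration 6: no rows with parent_id in {15}; recursion stops.
SUM(depth) = 0 + 1 + 2 + 2 + 3 + 3 + 3 + 3 + 4 + 4 + 4 + 5 = 34.

34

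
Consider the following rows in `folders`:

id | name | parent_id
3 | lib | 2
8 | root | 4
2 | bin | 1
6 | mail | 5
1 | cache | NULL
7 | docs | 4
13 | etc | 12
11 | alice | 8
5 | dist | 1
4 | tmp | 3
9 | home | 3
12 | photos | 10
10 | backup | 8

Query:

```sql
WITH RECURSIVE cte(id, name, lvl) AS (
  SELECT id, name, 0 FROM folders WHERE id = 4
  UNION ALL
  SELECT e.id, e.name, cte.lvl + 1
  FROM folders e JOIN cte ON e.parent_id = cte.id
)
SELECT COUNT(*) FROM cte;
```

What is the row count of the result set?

Base: id=4 (tmp) at lvl 0.
Iteration 1: rows with parent_id in {4} -> docs (id 7, lvl 1), root (id 8, lvl 1).
Iteration 2: rows with parent_id in {7,8} -> backup (id 10, lvl 2), alice (id 11, lvl 2).
Iteration 3: rows with parent_id in {10,11} -> photos (id 12, lvl 3).
Iteration 4: rows with parent_id in {12} -> etc (id 13, lvl 4).
Iteration 5: no rows with parent_id in {13}; recursion stops.
Total rows emitted: 7.

7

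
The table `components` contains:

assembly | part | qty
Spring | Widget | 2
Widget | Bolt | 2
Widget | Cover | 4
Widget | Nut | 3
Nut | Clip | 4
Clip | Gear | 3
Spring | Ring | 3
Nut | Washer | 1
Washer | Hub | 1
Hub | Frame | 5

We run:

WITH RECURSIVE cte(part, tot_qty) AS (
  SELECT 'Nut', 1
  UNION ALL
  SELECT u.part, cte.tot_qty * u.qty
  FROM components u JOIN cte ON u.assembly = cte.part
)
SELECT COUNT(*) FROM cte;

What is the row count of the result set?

Base: (Nut, tot_qty=1).
Iteration 1: components of {Nut} -> Clip = 1*4 = 4, Washer = 1*1 = 1.
Iteration 2: components of {Clip,Washer} -> Gear = 4*3 = 12, Hub = 1*1 = 1.
Iteration 3: components of {Gear,Hub} -> Frame = 1*5 = 5.
Iteration 4: no further components; recursion stops.
Total rows emitted: 6.

6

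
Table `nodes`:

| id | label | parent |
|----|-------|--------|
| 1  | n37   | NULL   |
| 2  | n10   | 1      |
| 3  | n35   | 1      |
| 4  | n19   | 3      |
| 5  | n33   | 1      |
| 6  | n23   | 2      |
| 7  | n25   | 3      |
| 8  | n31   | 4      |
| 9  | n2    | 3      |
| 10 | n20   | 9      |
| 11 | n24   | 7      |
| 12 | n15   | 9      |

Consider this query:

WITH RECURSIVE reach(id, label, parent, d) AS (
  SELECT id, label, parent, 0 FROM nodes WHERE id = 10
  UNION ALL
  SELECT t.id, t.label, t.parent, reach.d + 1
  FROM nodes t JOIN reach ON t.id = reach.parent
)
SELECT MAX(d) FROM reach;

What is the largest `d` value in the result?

3

Base: id=10 (n20), parent=9, d 0.
Iteration 1: join on id=9 -> n2 (id 9, parent=3, d 1).
Iteration 2: join on id=3 -> n35 (id 3, parent=1, d 2).
Iteration 3: join on id=1 -> n37 (id 1, parent=NULL, d 3).
Iteration 4: parent is NULL; no match; recursion stops.
d values: 0, 1, 2, 3; the maximum is 3.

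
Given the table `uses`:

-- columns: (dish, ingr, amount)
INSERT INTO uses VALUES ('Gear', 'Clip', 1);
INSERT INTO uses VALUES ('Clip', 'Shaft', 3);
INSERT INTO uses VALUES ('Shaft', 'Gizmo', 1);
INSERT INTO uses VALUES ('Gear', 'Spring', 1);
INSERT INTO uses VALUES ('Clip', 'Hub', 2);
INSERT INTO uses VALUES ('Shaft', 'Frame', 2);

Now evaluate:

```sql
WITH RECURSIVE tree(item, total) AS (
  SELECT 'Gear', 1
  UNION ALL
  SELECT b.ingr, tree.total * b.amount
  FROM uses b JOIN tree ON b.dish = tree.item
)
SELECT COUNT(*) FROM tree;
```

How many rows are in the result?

7

Base: (Gear, total=1).
Iteration 1: components of {Gear} -> Clip = 1*1 = 1, Spring = 1*1 = 1.
Iteration 2: components of {Clip,Spring} -> Hub = 1*2 = 2, Shaft = 1*3 = 3.
Iteration 3: components of {Hub,Shaft} -> Frame = 3*2 = 6, Gizmo = 3*1 = 3.
Iteration 4: no further components; recursion stops.
Total rows emitted: 7.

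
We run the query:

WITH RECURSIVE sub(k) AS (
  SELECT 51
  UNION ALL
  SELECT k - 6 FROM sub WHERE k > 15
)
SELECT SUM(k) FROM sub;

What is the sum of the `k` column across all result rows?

231

Base: k=51.
Iteration 1: 51 > 15 holds -> k = 51 - 6 = 45.
Iteration 2: 45 > 15 holds -> k = 45 - 6 = 39.
Iteration 3: 39 > 15 holds -> k = 39 - 6 = 33.
Iteration 4: 33 > 15 holds -> k = 33 - 6 = 27.
Iteration 5: 27 > 15 holds -> k = 27 - 6 = 21.
Iteration 6: 21 > 15 holds -> k = 21 - 6 = 15.
Iteration 7: 15 > 15 fails; recursion stops.
SUM(k) = 51 + 45 + 39 + 33 + 27 + 21 + 15 = 231.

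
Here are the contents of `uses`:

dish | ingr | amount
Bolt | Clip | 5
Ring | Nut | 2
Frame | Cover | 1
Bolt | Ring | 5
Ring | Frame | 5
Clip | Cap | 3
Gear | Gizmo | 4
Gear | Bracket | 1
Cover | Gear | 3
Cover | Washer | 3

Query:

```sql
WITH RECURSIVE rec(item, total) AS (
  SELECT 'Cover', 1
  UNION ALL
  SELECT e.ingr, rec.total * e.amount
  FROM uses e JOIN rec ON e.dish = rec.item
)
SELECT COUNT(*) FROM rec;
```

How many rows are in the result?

Base: (Cover, total=1).
Iteration 1: components of {Cover} -> Gear = 1*3 = 3, Washer = 1*3 = 3.
Iteration 2: components of {Gear,Washer} -> Bracket = 3*1 = 3, Gizmo = 3*4 = 12.
Iteration 3: no further components; recursion stops.
Total rows emitted: 5.

5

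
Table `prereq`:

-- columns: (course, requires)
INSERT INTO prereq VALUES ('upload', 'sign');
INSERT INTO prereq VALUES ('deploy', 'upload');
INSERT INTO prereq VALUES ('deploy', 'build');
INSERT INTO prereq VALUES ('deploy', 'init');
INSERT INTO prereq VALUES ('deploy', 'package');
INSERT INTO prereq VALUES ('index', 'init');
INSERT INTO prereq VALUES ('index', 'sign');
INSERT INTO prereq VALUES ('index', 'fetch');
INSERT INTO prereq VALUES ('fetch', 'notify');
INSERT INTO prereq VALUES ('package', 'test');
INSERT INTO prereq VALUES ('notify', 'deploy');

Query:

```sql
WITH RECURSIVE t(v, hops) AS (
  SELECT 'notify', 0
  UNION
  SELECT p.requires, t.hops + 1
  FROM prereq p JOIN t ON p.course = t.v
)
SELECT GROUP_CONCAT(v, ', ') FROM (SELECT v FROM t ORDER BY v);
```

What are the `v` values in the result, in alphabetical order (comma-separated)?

build, deploy, init, notify, package, sign, test, upload

Base: (notify, hops=0).
Iteration 1: edges from {notify} -> (deploy, hops=1).
Iteration 2: edges from {deploy} -> (build, hops=2), (init, hops=2), (package, hops=2), (upload, hops=2).
Iteration 3: edges from {build,init,package,upload} -> (sign, hops=3), (test, hops=3).
Iteration 4: no outgoing edges from {sign,test}; recursion stops.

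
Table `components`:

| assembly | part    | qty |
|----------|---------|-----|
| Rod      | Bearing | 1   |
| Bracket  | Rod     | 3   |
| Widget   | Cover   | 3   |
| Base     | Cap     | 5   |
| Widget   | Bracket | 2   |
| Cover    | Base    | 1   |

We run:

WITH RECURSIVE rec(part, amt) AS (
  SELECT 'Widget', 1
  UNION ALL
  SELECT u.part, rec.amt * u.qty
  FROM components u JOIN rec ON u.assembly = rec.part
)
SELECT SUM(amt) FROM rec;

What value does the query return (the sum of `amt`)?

36

Base: (Widget, amt=1).
Iteration 1: components of {Widget} -> Bracket = 1*2 = 2, Cover = 1*3 = 3.
Iteration 2: components of {Bracket,Cover} -> Base = 3*1 = 3, Rod = 2*3 = 6.
Iteration 3: components of {Base,Rod} -> Bearing = 6*1 = 6, Cap = 3*5 = 15.
Iteration 4: no further components; recursion stops.
SUM(amt) = 1 + 3 + 2 + 3 + 6 + 15 + 6 = 36.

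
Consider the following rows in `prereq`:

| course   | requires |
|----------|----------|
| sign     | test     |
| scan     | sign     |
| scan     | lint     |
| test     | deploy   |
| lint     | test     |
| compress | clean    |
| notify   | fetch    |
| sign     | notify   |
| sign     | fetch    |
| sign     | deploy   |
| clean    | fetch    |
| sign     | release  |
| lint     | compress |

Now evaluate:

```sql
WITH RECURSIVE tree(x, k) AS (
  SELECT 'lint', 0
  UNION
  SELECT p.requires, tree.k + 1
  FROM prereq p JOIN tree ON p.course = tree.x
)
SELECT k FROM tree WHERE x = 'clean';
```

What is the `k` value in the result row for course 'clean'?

Base: (lint, k=0).
Iteration 1: edges from {lint} -> (compress, k=1), (test, k=1).
Iteration 2: edges from {compress,test} -> (clean, k=2), (deploy, k=2).
Iteration 3: edges from {clean,deploy} -> (fetch, k=3).
Iteration 4: no outgoing edges from {fetch}; recursion stops.

2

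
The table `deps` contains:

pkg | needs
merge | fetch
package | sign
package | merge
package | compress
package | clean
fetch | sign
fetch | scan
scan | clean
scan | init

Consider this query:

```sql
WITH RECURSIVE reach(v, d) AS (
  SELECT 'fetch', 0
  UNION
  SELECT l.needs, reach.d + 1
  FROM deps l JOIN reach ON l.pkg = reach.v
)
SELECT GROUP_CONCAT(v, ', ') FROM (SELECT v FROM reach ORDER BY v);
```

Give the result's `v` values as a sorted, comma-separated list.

Base: (fetch, d=0).
Iteration 1: edges from {fetch} -> (scan, d=1), (sign, d=1).
Iteration 2: edges from {scan,sign} -> (clean, d=2), (init, d=2).
Iteration 3: no outgoing edges from {clean,init}; recursion stops.

clean, fetch, init, scan, sign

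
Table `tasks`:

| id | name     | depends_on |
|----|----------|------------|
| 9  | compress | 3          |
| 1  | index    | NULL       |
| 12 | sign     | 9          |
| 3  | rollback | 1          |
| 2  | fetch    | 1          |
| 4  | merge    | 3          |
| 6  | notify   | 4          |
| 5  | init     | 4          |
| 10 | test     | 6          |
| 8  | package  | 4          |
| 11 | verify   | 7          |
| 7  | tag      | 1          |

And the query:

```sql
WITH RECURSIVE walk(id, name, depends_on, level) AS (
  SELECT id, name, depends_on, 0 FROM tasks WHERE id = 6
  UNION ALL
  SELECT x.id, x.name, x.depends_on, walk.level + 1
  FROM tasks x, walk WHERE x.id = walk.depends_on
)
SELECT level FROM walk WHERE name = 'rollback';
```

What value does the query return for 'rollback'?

2

Base: id=6 (notify), depends_on=4, level 0.
Iteration 1: join on id=4 -> merge (id 4, depends_on=3, level 1).
Iteration 2: join on id=3 -> rollback (id 3, depends_on=1, level 2).
Iteration 3: join on id=1 -> index (id 1, depends_on=NULL, level 3).
Iteration 4: depends_on is NULL; no match; recursion stops.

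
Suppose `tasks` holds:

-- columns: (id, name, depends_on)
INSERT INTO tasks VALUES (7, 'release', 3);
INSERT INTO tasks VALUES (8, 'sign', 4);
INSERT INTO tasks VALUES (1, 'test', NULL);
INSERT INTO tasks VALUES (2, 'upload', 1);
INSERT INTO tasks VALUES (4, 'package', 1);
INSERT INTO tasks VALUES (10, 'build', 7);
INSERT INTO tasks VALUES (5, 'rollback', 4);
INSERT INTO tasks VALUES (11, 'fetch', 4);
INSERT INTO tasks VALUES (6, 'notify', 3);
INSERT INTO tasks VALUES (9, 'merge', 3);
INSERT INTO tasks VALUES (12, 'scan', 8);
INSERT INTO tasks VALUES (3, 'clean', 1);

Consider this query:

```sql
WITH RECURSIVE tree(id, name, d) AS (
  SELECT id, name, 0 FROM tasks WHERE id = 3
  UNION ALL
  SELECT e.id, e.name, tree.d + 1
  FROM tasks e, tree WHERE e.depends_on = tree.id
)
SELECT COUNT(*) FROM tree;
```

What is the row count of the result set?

Base: id=3 (clean) at d 0.
Iteration 1: rows with depends_on in {3} -> notify (id 6, d 1), release (id 7, d 1), merge (id 9, d 1).
Iteration 2: rows with depends_on in {6,7,9} -> build (id 10, d 2).
Iteration 3: no rows with depends_on in {10}; recursion stops.
Total rows emitted: 5.

5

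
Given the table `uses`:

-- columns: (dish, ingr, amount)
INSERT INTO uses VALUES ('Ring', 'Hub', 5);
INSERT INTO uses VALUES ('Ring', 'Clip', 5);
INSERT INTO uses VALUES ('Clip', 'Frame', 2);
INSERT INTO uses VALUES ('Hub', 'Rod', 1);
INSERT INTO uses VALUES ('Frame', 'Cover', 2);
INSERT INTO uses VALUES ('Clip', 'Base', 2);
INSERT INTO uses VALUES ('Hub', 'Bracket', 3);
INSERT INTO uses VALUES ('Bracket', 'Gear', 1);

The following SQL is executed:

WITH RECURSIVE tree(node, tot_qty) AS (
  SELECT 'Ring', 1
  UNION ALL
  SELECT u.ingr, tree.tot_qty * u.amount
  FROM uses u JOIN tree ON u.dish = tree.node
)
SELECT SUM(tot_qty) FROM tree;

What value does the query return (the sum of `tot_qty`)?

86

Base: (Ring, tot_qty=1).
Iteration 1: components of {Ring} -> Clip = 1*5 = 5, Hub = 1*5 = 5.
Iteration 2: components of {Clip,Hub} -> Base = 5*2 = 10, Bracket = 5*3 = 15, Frame = 5*2 = 10, Rod = 5*1 = 5.
Iteration 3: components of {Base,Bracket,Frame,Rod} -> Cover = 10*2 = 20, Gear = 15*1 = 15.
Iteration 4: no further components; recursion stops.
SUM(tot_qty) = 1 + 5 + 5 + 5 + 15 + 10 + 10 + 15 + 20 = 86.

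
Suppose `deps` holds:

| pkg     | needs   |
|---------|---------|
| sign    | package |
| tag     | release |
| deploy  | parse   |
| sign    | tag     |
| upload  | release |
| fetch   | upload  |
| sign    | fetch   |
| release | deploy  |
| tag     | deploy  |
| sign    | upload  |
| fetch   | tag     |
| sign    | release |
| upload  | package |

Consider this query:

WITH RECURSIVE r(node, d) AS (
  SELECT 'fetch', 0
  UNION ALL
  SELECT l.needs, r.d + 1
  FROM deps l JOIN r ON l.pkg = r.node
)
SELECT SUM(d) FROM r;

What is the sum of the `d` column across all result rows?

27

Base: (fetch, d=0).
Iteration 1: edges from {fetch} -> (tag, d=1), (upload, d=1).
Iteration 2: edges from {tag,upload} -> (deploy, d=2), (package, d=2), (release, d=2) x2. [UNION ALL keeps all 4 new rows, including repeats]
Iteration 3: edges from {deploy,package,release} -> (deploy, d=3) x2, (parse, d=3). [UNION ALL keeps all 3 new rows, including repeats]
Iteration 4: edges from {deploy,parse} -> (parse, d=4) x2. [UNION ALL keeps all 2 new rows, including repeats]
Iteration 5: no outgoing edges from {parse}; recursion stops.
SUM(d) = 0 + 1 + 1 + 2 + 2 + 2 + 2 + 3 + 3 + 3 + 4 + 4 = 27.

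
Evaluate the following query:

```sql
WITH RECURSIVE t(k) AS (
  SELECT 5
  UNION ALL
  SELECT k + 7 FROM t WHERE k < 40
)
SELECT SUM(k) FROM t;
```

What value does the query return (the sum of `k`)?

135

Base: k=5.
Iteration 1: 5 < 40 holds -> k = 5 + 7 = 12.
Iteration 2: 12 < 40 holds -> k = 12 + 7 = 19.
Iteration 3: 19 < 40 holds -> k = 19 + 7 = 26.
Iteration 4: 26 < 40 holds -> k = 26 + 7 = 33.
Iteration 5: 33 < 40 holds -> k = 33 + 7 = 40.
Iteration 6: 40 < 40 fails; recursion stops.
SUM(k) = 5 + 12 + 19 + 26 + 33 + 40 = 135.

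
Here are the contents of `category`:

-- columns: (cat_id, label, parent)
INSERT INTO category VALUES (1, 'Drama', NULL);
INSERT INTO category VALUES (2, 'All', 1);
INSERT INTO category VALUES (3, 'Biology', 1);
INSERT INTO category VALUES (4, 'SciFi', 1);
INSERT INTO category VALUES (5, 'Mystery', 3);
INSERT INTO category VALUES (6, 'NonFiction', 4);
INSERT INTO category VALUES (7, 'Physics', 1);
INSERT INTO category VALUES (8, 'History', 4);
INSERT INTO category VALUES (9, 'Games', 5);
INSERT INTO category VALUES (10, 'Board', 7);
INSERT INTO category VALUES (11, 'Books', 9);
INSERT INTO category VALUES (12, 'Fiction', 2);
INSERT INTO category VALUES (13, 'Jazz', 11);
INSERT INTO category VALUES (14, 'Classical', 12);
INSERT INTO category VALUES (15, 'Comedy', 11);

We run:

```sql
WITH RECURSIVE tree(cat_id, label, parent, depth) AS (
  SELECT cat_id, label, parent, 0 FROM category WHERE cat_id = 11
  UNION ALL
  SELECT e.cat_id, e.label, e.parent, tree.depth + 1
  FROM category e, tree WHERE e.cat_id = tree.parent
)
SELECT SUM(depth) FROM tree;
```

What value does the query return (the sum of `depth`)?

10

Base: cat_id=11 (Books), parent=9, depth 0.
Iteration 1: join on cat_id=9 -> Games (id 9, parent=5, depth 1).
Iteration 2: join on cat_id=5 -> Mystery (id 5, parent=3, depth 2).
Iteration 3: join on cat_id=3 -> Biology (id 3, parent=1, depth 3).
Iteration 4: join on cat_id=1 -> Drama (id 1, parent=NULL, depth 4).
Iteration 5: parent is NULL; no match; recursion stops.
SUM(depth) = 0 + 1 + 2 + 3 + 4 = 10.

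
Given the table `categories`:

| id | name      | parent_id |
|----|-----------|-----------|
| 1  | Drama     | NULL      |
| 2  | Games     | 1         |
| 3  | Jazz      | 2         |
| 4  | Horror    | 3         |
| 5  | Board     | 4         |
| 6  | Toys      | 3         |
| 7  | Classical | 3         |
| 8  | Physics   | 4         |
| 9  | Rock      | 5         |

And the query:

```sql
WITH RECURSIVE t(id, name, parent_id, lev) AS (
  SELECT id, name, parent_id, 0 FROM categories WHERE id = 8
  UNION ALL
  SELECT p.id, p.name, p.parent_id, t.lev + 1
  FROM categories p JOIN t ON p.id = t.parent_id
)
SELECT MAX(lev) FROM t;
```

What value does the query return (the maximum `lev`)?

Base: id=8 (Physics), parent_id=4, lev 0.
Iteration 1: join on id=4 -> Horror (id 4, parent_id=3, lev 1).
Iteration 2: join on id=3 -> Jazz (id 3, parent_id=2, lev 2).
Iteration 3: join on id=2 -> Games (id 2, parent_id=1, lev 3).
Iteration 4: join on id=1 -> Drama (id 1, parent_id=NULL, lev 4).
Iteration 5: parent_id is NULL; no match; recursion stops.
lev values: 0, 1, 2, 3, 4; the maximum is 4.

4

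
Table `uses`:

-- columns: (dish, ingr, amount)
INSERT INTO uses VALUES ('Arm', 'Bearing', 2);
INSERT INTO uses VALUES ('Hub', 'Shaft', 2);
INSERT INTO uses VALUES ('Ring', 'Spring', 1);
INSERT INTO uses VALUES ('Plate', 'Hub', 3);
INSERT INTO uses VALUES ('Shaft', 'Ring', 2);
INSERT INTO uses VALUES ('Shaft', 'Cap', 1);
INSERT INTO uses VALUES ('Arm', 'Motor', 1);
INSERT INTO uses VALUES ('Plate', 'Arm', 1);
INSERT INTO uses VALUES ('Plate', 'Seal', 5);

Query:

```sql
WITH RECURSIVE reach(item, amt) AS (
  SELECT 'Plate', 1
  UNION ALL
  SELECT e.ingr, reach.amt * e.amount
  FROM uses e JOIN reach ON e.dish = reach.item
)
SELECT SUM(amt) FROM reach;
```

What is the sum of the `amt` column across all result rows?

Base: (Plate, amt=1).
Iteration 1: components of {Plate} -> Arm = 1*1 = 1, Hub = 1*3 = 3, Seal = 1*5 = 5.
Iteration 2: components of {Arm,Hub,Seal} -> Bearing = 1*2 = 2, Motor = 1*1 = 1, Shaft = 3*2 = 6.
Iteration 3: components of {Bearing,Motor,Shaft} -> Cap = 6*1 = 6, Ring = 6*2 = 12.
Iteration 4: components of {Cap,Ring} -> Spring = 12*1 = 12.
Iteration 5: no further components; recursion stops.
SUM(amt) = 1 + 1 + 5 + 3 + 2 + 1 + 6 + 12 + 6 + 12 = 49.

49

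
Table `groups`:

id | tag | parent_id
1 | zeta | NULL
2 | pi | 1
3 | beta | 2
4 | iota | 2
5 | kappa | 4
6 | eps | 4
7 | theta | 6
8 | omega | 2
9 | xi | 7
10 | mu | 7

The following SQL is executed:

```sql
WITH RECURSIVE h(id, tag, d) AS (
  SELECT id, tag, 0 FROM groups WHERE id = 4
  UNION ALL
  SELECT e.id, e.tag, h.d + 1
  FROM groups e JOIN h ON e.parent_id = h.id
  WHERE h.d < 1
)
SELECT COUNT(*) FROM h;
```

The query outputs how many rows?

Base: id=4 (iota) at d 0.
Iteration 1: rows with parent_id in {4} -> kappa (id 5, d 1), eps (id 6, d 1).
Iteration 2: d < 1 fails for all current rows; recursion stops.
Total rows emitted: 3.

3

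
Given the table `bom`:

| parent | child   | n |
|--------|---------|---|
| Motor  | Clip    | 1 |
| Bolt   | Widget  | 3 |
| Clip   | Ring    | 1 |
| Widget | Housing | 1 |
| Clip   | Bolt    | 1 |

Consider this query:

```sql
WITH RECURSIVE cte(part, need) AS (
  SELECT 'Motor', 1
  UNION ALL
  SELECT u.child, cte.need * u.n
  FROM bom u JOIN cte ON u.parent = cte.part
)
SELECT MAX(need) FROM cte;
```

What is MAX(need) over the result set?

3

Base: (Motor, need=1).
Iteration 1: components of {Motor} -> Clip = 1*1 = 1.
Iteration 2: components of {Clip} -> Bolt = 1*1 = 1, Ring = 1*1 = 1.
Iteration 3: components of {Bolt,Ring} -> Widget = 1*3 = 3.
Iteration 4: components of {Widget} -> Housing = 3*1 = 3.
Iteration 5: no further components; recursion stops.
need values: 1, 1, 1, 1, 3, 3; the maximum is 3.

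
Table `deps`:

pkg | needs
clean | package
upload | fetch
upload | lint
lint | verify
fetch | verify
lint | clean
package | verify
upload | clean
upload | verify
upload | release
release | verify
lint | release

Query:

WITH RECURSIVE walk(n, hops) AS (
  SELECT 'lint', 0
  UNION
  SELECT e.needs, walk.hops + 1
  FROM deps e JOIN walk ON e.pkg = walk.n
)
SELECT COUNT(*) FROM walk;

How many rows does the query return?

Base: (lint, hops=0).
Iteration 1: edges from {lint} -> (clean, hops=1), (release, hops=1), (verify, hops=1).
Iteration 2: edges from {clean,release,verify} -> (package, hops=2), (verify, hops=2).
Iteration 3: edges from {package,verify} -> (verify, hops=3).
Iteration 4: no outgoing edges from {verify}; recursion stops.
Total rows emitted: 7.

7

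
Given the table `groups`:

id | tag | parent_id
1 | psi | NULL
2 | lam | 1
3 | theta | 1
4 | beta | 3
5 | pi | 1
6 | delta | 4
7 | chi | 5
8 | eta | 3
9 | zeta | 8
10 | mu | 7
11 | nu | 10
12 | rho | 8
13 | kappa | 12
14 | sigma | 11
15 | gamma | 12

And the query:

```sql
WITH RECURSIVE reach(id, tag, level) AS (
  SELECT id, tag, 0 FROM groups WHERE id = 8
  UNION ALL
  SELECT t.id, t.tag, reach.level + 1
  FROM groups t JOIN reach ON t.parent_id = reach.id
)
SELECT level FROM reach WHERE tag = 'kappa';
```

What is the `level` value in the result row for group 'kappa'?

2

Base: id=8 (eta) at level 0.
Iteration 1: rows with parent_id in {8} -> zeta (id 9, level 1), rho (id 12, level 1).
Iteration 2: rows with parent_id in {9,12} -> kappa (id 13, level 2), gamma (id 15, level 2).
Iteration 3: no rows with parent_id in {13,15}; recursion stops.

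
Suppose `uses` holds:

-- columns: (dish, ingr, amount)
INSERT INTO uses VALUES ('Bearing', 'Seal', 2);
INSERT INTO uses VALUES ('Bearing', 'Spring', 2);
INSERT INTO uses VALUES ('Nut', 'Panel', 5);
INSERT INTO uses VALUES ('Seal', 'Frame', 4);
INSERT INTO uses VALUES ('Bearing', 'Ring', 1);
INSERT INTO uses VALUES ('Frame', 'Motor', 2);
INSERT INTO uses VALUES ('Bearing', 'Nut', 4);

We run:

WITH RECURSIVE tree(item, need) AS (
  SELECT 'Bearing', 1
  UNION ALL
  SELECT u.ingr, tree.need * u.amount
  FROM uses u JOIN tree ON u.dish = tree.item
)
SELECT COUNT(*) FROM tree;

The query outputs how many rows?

8

Base: (Bearing, need=1).
Iteration 1: components of {Bearing} -> Nut = 1*4 = 4, Ring = 1*1 = 1, Seal = 1*2 = 2, Spring = 1*2 = 2.
Iteration 2: components of {Nut,Ring,Seal,Spring} -> Frame = 2*4 = 8, Panel = 4*5 = 20.
Iteration 3: components of {Frame,Panel} -> Motor = 8*2 = 16.
Iteration 4: no further components; recursion stops.
Total rows emitted: 8.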